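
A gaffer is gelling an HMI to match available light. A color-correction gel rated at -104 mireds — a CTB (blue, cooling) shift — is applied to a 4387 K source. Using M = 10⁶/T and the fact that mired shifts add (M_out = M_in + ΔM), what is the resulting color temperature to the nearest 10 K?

8070 K

M_in = 10⁶/4387 = 227.95 mireds.
M_out = 227.95 + (-104) = 123.95 mireds.
T_out = 10⁶/123.95 = 8068.0 K → 8070 K.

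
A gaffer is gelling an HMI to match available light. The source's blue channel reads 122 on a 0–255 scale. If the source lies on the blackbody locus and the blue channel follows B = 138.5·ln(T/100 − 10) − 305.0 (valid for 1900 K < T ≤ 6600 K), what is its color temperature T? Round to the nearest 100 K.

3200 K

ln(t − 10) = (122 + 305.0) / 138.5 = 3.0830.
t − 10 = e^3.0830 = 21.824, so t = 31.824.
T = 100·t = 3182 K → 3200 K to the nearest 100 K.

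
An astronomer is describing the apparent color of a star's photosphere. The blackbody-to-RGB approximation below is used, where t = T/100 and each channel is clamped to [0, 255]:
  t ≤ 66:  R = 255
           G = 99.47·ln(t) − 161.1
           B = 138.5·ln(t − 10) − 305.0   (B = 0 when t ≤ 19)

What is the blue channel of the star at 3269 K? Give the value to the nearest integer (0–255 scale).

127

t = 3269/100 = 32.69; the t ≤ 66 branch applies.
B = 138.5·ln(32.69 − 10) − 305.0 = 138.5·ln 22.69 − 305.0 = 138.5·3.1219 − 305.0 = 127.387.
Rounded: 127.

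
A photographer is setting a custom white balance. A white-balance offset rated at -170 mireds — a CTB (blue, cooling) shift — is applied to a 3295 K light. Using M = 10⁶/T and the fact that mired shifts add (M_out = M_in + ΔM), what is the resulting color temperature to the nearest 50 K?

M_in = 10⁶/3295 = 303.49 mireds.
M_out = 303.49 + (-170) = 133.49 mireds.
T_out = 10⁶/133.49 = 7491.2 K → 7500 K.

7500 K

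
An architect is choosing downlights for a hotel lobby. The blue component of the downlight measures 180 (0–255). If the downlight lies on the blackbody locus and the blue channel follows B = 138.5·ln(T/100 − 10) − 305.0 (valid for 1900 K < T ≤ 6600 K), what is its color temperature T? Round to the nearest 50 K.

4300 K

ln(t − 10) = (180 + 305.0) / 138.5 = 3.5018.
t − 10 = e^3.5018 = 33.175, so t = 43.175.
T = 100·t = 4318 K → 4300 K to the nearest 50 K.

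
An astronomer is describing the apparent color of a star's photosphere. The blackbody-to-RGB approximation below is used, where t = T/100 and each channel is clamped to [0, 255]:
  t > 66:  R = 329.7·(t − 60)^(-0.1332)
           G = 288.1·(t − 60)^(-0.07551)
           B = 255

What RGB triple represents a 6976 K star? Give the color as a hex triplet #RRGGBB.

#F3F3FF

t = 6976/100 = 69.76; the t > 66 branch applies.
R = 329.7·(69.76 − 60)^(-0.1332) = 329.7·9.76^(-0.1332) = 329.7·0.73825 = 243.402.
G = 288.1·(69.76 − 60)^(-0.07551) = 288.1·9.76^(-0.07551) = 288.1·0.84195 = 242.566.
B = 255 by definition for t > 66.
Rounded: (243, 243, 255).
In hex: #F3F3FF.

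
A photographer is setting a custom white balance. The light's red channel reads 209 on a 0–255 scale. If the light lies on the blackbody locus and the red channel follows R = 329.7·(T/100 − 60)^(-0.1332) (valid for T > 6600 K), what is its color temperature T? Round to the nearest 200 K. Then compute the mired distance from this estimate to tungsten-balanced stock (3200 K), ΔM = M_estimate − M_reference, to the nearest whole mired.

(t − 60)^(-0.1332) = 209/329.7 = 0.63391.
t − 60 = 0.63391^(1/-0.1332) = 0.63391^(-7.508) = 30.639, so t = 90.639.
T = 100·t = 9064 K → 9000 K to the nearest 200 K.
M_estimate = 10⁶/9000 = 111.11; M_reference = 10⁶/3200 = 312.50.
ΔM = 111.11 − 312.50 = -201.39 → -201 mireds.

-201 mireds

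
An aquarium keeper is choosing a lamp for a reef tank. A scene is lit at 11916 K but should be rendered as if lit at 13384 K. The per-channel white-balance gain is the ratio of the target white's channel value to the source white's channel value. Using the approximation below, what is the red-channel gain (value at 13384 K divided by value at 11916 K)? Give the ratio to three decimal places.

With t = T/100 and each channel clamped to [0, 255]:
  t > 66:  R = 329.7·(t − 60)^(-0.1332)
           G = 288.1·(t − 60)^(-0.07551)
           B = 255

0.971

At 11916 K (t = 119.16):
  R = 329.7·(119.16 − 60)^(-0.1332) = 329.7·59.16^(-0.1332) = 329.7·0.58072 = 191.463.
At 13384 K (t = 133.84):
  R = 329.7·(133.84 − 60)^(-0.1332) = 329.7·73.84^(-0.1332) = 329.7·0.56382 = 185.893.
Gain = 185.893 / 191.463 = 0.9709 → 0.971.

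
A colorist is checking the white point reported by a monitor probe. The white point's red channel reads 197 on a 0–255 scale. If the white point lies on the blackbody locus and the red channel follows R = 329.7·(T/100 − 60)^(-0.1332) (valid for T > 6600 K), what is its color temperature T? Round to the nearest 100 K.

10800 K

(t − 60)^(-0.1332) = 197/329.7 = 0.59751.
t − 60 = 0.59751^(1/-0.1332) = 0.59751^(-7.508) = 47.761, so t = 107.761.
T = 100·t = 10776 K → 10800 K to the nearest 100 K.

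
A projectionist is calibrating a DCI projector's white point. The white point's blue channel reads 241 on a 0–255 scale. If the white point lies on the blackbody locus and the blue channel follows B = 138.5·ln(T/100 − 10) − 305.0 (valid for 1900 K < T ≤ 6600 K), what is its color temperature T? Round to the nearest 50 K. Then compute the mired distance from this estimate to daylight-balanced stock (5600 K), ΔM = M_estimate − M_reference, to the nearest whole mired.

ln(t − 10) = (241 + 305.0) / 138.5 = 3.9422.
t − 10 = e^3.9422 = 51.534, so t = 61.534.
T = 100·t = 6153 K → 6150 K to the nearest 50 K.
M_estimate = 10⁶/6150 = 162.60; M_reference = 10⁶/5600 = 178.57.
ΔM = 162.60 − 178.57 = -15.97 → -16 mireds.

-16 mireds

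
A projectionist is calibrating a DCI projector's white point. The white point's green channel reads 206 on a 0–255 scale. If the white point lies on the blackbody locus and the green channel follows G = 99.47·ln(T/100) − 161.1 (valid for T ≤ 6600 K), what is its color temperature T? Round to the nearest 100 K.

ln t = (206 + 161.1) / 99.47 = 3.6906.
t = e^3.6906 = 40.067.
T = 100·t = 4007 K → 4000 K to the nearest 100 K.

4000 K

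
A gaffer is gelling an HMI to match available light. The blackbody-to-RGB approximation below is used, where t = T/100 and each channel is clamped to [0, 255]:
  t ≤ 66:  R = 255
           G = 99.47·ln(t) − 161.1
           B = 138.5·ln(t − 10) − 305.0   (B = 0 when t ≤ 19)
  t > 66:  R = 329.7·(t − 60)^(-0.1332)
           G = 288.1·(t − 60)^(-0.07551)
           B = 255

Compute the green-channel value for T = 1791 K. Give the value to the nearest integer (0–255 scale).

t = 1791/100 = 17.91; the t ≤ 66 branch applies.
G = 99.47·ln 17.91 − 161.1 = 99.47·2.8854 − 161.1 = 125.907.
Rounded: 126.

126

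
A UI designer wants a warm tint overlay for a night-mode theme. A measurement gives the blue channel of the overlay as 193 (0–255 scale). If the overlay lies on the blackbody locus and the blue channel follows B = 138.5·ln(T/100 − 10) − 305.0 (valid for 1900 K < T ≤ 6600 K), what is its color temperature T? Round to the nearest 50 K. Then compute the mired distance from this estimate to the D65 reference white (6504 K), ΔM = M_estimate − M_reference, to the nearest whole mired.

ln(t − 10) = (193 + 305.0) / 138.5 = 3.5957.
t − 10 = e^3.5957 = 36.440, so t = 46.440.
T = 100·t = 4644 K → 4650 K to the nearest 50 K.
M_estimate = 10⁶/4650 = 215.05; M_reference = 10⁶/6504 = 153.75.
ΔM = 215.05 − 153.75 = 61.30 → +61 mireds.

+61 mireds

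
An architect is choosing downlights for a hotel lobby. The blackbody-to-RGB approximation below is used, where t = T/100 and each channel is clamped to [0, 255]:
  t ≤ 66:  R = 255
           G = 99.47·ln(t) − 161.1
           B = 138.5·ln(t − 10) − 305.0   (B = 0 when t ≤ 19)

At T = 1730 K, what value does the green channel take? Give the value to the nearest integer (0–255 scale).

t = 1730/100 = 17.3; the t ≤ 66 branch applies.
G = 99.47·ln 17.3 − 161.1 = 99.47·2.8507 − 161.1 = 122.460.
Rounded: 122.

122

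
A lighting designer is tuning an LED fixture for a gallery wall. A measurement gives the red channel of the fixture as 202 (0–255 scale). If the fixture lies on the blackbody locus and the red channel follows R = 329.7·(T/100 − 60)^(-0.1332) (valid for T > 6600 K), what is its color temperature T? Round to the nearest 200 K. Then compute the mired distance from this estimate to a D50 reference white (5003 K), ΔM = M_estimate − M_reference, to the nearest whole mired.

(t − 60)^(-0.1332) = 202/329.7 = 0.61268.
t − 60 = 0.61268^(1/-0.1332) = 0.61268^(-7.508) = 39.569, so t = 99.569.
T = 100·t = 9957 K → 10000 K to the nearest 200 K.
M_estimate = 10⁶/10000 = 100.00; M_reference = 10⁶/5003 = 199.88.
ΔM = 100.00 − 199.88 = -99.88 → -100 mireds.

-100 mireds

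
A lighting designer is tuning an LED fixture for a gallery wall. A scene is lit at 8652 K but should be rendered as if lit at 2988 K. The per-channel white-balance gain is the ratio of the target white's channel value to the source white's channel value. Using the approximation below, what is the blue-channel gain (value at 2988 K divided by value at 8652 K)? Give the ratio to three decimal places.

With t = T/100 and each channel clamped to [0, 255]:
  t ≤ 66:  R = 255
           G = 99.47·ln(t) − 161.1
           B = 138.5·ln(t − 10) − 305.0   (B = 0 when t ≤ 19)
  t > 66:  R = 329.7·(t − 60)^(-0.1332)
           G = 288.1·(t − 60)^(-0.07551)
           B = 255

0.428

At 8652 K (t = 86.52):
  B = 255 by definition for t > 66.
At 2988 K (t = 29.88):
  B = 138.5·ln(29.88 − 10) − 305.0 = 138.5·ln 19.88 − 305.0 = 138.5·2.9897 − 305.0 = 109.075.
Gain = 109.075 / 255.000 = 0.4277 → 0.428.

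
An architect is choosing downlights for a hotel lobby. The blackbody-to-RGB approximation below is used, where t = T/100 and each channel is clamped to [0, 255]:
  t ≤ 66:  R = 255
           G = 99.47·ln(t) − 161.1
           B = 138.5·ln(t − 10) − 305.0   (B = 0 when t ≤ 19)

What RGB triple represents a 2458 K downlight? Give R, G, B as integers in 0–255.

R=255, G=157, B=66

t = 2458/100 = 24.58; the t ≤ 66 branch applies.
R = 255 by definition for t ≤ 66.
G = 99.47·ln 24.58 − 161.1 = 99.47·3.2019 − 161.1 = 157.396.
B = 138.5·ln(24.58 − 10) − 305.0 = 138.5·ln 14.58 − 305.0 = 138.5·2.6797 − 305.0 = 66.132.
Rounded: (255, 157, 66).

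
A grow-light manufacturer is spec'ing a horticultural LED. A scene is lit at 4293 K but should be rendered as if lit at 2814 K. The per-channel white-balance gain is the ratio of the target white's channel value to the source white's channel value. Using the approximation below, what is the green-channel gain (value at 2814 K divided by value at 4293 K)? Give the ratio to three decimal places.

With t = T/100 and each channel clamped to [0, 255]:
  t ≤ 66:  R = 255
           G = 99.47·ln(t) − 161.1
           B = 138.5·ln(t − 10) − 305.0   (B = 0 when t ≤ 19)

At 4293 K (t = 42.93):
  G = 99.47·ln 42.93 − 161.1 = 99.47·3.7596 − 161.1 = 212.865.
At 2814 K (t = 28.14):
  G = 99.47·ln 28.14 − 161.1 = 99.47·3.3372 − 161.1 = 170.850.
Gain = 170.850 / 212.865 = 0.8026 → 0.803.

0.803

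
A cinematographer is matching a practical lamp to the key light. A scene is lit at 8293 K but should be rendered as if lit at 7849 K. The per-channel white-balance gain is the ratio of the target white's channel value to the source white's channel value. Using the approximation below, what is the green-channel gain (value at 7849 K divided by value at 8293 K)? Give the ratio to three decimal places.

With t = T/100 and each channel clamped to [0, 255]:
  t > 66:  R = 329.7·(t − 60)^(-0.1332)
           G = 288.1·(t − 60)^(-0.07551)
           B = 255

1.016

At 8293 K (t = 82.93):
  G = 288.1·(82.93 − 60)^(-0.07551) = 288.1·22.93^(-0.07551) = 288.1·0.78936 = 227.415.
At 7849 K (t = 78.49):
  G = 288.1·(78.49 − 60)^(-0.07551) = 288.1·18.49^(-0.07551) = 288.1·0.80229 = 231.141.
Gain = 231.141 / 227.415 = 1.0164 → 1.016.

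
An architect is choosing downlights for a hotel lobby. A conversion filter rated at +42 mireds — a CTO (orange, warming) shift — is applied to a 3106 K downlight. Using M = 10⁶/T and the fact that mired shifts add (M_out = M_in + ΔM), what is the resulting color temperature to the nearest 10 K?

2750 K

M_in = 10⁶/3106 = 321.96 mireds.
M_out = 321.96 + (+42) = 363.96 mireds.
T_out = 10⁶/363.96 = 2747.6 K → 2750 K.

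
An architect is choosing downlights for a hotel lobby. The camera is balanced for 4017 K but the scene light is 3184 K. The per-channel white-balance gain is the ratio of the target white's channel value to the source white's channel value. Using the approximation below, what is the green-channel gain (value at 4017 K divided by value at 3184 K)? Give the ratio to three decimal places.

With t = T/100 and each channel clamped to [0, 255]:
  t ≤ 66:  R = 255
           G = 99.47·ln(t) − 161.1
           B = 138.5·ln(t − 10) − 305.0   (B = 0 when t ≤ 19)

1.126

At 3184 K (t = 31.84):
  G = 99.47·ln 31.84 − 161.1 = 99.47·3.4607 − 161.1 = 183.138.
At 4017 K (t = 40.17):
  G = 99.47·ln 40.17 − 161.1 = 99.47·3.6931 − 161.1 = 206.255.
Gain = 206.255 / 183.138 = 1.1262 → 1.126.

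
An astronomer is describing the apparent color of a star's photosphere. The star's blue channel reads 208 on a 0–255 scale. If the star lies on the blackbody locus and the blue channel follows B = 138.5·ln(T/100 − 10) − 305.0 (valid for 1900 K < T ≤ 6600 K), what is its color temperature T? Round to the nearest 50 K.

ln(t − 10) = (208 + 305.0) / 138.5 = 3.7040.
t − 10 = e^3.7040 = 40.608, so t = 50.608.
T = 100·t = 5061 K → 5050 K to the nearest 50 K.

5050 K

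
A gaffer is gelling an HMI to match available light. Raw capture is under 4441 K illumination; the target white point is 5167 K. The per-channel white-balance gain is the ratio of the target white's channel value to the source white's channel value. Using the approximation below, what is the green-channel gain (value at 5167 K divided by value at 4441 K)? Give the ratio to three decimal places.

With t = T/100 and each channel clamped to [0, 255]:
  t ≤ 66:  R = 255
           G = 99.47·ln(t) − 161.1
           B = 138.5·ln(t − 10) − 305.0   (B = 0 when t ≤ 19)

At 4441 K (t = 44.41):
  G = 99.47·ln 44.41 − 161.1 = 99.47·3.7935 − 161.1 = 216.236.
At 5167 K (t = 51.67):
  G = 99.47·ln 51.67 − 161.1 = 99.47·3.9449 − 161.1 = 231.297.
Gain = 231.297 / 216.236 = 1.0697 → 1.070.

1.070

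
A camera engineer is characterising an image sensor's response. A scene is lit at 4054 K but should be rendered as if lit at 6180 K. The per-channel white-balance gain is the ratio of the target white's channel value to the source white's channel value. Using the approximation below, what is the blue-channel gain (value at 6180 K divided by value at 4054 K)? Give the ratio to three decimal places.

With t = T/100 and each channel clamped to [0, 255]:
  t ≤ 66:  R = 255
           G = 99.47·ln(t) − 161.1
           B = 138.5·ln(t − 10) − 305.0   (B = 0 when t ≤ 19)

At 4054 K (t = 40.54):
  B = 138.5·ln(40.54 − 10) − 305.0 = 138.5·ln 30.54 − 305.0 = 138.5·3.4190 − 305.0 = 168.537.
At 6180 K (t = 61.8):
  B = 138.5·ln(61.8 − 10) − 305.0 = 138.5·ln 51.8 − 305.0 = 138.5·3.9474 − 305.0 = 241.714.
Gain = 241.714 / 168.537 = 1.4342 → 1.434.

1.434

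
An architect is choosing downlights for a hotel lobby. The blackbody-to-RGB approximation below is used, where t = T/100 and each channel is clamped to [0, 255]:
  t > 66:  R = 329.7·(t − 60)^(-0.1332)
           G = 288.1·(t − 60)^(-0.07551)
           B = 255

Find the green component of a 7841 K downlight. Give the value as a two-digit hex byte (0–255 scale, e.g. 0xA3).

0xE7

t = 7841/100 = 78.41; the t > 66 branch applies.
G = 288.1·(78.41 − 60)^(-0.07551) = 288.1·18.41^(-0.07551) = 288.1·0.80256 = 231.217.
Rounded: 231; in hex, 0xE7.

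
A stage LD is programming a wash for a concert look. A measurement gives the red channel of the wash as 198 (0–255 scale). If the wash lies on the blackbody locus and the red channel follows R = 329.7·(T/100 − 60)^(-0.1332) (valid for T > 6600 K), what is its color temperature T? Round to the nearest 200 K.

10600 K

(t − 60)^(-0.1332) = 198/329.7 = 0.60055.
t − 60 = 0.60055^(1/-0.1332) = 0.60055^(-7.508) = 45.980, so t = 105.980.
T = 100·t = 10598 K → 10600 K to the nearest 200 K.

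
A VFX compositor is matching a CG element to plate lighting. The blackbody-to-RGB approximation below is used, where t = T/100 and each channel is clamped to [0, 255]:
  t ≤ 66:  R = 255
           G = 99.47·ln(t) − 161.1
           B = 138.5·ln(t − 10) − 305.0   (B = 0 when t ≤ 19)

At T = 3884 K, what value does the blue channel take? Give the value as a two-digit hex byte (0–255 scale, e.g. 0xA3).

t = 3884/100 = 38.84; the t ≤ 66 branch applies.
B = 138.5·ln(38.84 − 10) − 305.0 = 138.5·ln 28.84 − 305.0 = 138.5·3.3618 − 305.0 = 160.604.
Rounded: 161; in hex, 0xA1.

0xA1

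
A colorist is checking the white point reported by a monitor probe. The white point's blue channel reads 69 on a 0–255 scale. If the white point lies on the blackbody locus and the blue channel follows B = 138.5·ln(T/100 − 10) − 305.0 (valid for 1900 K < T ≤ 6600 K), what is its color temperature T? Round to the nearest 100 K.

2500 K

ln(t − 10) = (69 + 305.0) / 138.5 = 2.7004.
t − 10 = e^2.7004 = 14.885, so t = 24.885.
T = 100·t = 2489 K → 2500 K to the nearest 100 K.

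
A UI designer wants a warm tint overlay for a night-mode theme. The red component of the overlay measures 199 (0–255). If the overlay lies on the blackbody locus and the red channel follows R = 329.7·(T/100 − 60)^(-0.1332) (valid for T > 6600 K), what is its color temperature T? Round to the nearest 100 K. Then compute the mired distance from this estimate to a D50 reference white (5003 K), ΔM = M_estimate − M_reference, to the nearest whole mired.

-104 mireds

(t − 60)^(-0.1332) = 199/329.7 = 0.60358.
t − 60 = 0.60358^(1/-0.1332) = 0.60358^(-7.508) = 44.273, so t = 104.273.
T = 100·t = 10427 K → 10400 K to the nearest 100 K.
M_estimate = 10⁶/10400 = 96.15; M_reference = 10⁶/5003 = 199.88.
ΔM = 96.15 − 199.88 = -103.73 → -104 mireds.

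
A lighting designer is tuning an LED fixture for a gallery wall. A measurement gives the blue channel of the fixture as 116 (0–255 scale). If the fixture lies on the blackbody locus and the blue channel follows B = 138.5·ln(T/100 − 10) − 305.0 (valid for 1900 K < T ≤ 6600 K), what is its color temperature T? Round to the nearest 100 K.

3100 K

ln(t − 10) = (116 + 305.0) / 138.5 = 3.0397.
t − 10 = e^3.0397 = 20.899, so t = 30.899.
T = 100·t = 3090 K → 3100 K to the nearest 100 K.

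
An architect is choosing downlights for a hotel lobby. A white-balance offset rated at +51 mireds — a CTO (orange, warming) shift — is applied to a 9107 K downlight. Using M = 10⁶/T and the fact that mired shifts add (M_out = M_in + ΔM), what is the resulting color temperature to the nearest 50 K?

M_in = 10⁶/9107 = 109.81 mireds.
M_out = 109.81 + (+51) = 160.81 mireds.
T_out = 10⁶/160.81 = 6218.7 K → 6200 K.

6200 K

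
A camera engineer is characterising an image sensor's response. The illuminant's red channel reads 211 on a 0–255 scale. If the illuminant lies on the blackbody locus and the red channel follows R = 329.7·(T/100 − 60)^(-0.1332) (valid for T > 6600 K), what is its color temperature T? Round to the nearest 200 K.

8800 K

(t − 60)^(-0.1332) = 211/329.7 = 0.63998.
t − 60 = 0.63998^(1/-0.1332) = 0.63998^(-7.508) = 28.525, so t = 88.525.
T = 100·t = 8853 K → 8800 K to the nearest 200 K.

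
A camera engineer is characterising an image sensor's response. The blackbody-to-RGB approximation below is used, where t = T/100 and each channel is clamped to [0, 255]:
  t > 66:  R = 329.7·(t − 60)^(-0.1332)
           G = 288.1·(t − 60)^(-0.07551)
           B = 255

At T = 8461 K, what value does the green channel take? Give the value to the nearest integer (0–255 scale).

t = 8461/100 = 84.61; the t > 66 branch applies.
G = 288.1·(84.61 − 60)^(-0.07551) = 288.1·24.61^(-0.07551) = 288.1·0.78516 = 226.204.
Rounded: 226.

226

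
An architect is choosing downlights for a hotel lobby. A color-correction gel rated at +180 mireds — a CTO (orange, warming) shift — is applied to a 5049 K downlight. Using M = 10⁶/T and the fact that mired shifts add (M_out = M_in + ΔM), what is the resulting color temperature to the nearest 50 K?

2650 K

M_in = 10⁶/5049 = 198.06 mireds.
M_out = 198.06 + (+180) = 378.06 mireds.
T_out = 10⁶/378.06 = 2645.1 K → 2650 K.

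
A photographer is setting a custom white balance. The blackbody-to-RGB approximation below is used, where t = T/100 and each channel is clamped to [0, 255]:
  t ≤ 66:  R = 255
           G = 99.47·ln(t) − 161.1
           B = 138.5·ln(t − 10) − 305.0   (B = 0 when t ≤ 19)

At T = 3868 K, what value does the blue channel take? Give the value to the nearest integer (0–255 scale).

160

t = 3868/100 = 38.68; the t ≤ 66 branch applies.
B = 138.5·ln(38.68 − 10) − 305.0 = 138.5·ln 28.68 − 305.0 = 138.5·3.3562 − 305.0 = 159.834.
Rounded: 160.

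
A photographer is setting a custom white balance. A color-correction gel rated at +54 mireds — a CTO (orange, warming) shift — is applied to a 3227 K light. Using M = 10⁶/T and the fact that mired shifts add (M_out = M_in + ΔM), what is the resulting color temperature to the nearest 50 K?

M_in = 10⁶/3227 = 309.89 mireds.
M_out = 309.89 + (+54) = 363.89 mireds.
T_out = 10⁶/363.89 = 2748.1 K → 2750 K.

2750 K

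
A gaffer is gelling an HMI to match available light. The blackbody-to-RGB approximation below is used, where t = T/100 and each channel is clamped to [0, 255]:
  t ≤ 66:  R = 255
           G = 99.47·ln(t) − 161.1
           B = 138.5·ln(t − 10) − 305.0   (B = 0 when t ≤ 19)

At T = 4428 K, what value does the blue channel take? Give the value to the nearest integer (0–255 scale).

t = 4428/100 = 44.28; the t ≤ 66 branch applies.
B = 138.5·ln(44.28 − 10) − 305.0 = 138.5·ln 34.28 − 305.0 = 138.5·3.5346 − 305.0 = 184.537.
Rounded: 185.

185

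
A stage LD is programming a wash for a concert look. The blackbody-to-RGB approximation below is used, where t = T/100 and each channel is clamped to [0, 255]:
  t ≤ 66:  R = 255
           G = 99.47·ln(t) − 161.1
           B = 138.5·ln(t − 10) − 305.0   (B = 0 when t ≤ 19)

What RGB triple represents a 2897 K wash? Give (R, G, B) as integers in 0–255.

(255, 174, 103)

t = 2897/100 = 28.97; the t ≤ 66 branch applies.
R = 255 by definition for t ≤ 66.
G = 99.47·ln 28.97 − 161.1 = 99.47·3.3663 − 161.1 = 173.742.
B = 138.5·ln(28.97 − 10) − 305.0 = 138.5·ln 18.97 − 305.0 = 138.5·2.9429 − 305.0 = 102.586.
Rounded: (255, 174, 103).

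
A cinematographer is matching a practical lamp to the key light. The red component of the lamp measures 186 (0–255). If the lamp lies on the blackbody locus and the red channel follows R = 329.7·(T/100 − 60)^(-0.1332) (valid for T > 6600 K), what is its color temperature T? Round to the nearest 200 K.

(t − 60)^(-0.1332) = 186/329.7 = 0.56415.
t − 60 = 0.56415^(1/-0.1332) = 0.56415^(-7.508) = 73.521, so t = 133.521.
T = 100·t = 13352 K → 13400 K to the nearest 200 K.

13400 K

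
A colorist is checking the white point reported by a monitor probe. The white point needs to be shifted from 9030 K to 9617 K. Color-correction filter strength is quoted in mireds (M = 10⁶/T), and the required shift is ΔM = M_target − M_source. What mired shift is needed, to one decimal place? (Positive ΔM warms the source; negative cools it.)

M_source = 10⁶/9030 = 110.742; M_target = 10⁶/9617 = 103.983.
ΔM = 103.983 − 110.742 = -6.759 → -6.8 mireds, a cooling shift.

-6.8 mireds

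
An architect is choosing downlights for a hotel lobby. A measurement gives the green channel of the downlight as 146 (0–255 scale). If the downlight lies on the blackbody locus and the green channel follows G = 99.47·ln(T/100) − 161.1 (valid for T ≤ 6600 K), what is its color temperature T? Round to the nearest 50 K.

ln t = (146 + 161.1) / 99.47 = 3.0874.
t = e^3.0874 = 21.919.
T = 100·t = 2192 K → 2200 K to the nearest 50 K.

2200 K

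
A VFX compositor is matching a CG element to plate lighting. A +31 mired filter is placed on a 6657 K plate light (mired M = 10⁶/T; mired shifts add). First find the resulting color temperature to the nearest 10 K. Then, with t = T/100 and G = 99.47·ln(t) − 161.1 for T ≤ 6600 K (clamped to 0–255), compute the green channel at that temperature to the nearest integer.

238

M_in = 10⁶/6657 = 150.22; M_out = 150.22 + (+31) = 181.22.
T_out = 10⁶/181.22 = 5518.2 K → 5520 K; t = 55.2.
G = 99.47·ln 55.2 − 161.1 = 99.47·4.0110 − 161.1 = 237.870.
Rounded: 238.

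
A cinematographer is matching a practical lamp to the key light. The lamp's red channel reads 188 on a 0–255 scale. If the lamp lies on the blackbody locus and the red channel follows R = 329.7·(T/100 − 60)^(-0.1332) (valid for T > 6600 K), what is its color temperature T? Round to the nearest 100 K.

12800 K

(t − 60)^(-0.1332) = 188/329.7 = 0.57022.
t − 60 = 0.57022^(1/-0.1332) = 0.57022^(-7.508) = 67.848, so t = 127.848.
T = 100·t = 12785 K → 12800 K to the nearest 100 K.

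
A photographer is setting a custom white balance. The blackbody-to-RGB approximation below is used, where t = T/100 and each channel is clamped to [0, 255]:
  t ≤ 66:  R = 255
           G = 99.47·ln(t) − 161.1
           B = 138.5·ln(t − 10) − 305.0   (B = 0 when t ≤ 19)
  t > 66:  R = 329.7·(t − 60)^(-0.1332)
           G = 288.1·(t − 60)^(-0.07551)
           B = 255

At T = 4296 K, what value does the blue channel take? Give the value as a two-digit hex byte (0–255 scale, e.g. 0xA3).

t = 4296/100 = 42.96; the t ≤ 66 branch applies.
B = 138.5·ln(42.96 − 10) − 305.0 = 138.5·ln 32.96 − 305.0 = 138.5·3.4953 − 305.0 = 179.098.
Rounded: 179; in hex, 0xB3.

0xB3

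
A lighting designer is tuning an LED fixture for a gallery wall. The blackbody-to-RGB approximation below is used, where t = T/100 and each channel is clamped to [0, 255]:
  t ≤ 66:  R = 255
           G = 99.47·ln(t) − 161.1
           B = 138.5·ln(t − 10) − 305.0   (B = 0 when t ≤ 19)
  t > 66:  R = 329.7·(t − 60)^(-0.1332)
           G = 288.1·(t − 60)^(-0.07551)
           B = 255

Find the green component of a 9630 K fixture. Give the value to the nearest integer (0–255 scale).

220

t = 9630/100 = 96.3; the t > 66 branch applies.
G = 288.1·(96.3 − 60)^(-0.07551) = 288.1·36.3^(-0.07551) = 288.1·0.76245 = 219.662.
Rounded: 220.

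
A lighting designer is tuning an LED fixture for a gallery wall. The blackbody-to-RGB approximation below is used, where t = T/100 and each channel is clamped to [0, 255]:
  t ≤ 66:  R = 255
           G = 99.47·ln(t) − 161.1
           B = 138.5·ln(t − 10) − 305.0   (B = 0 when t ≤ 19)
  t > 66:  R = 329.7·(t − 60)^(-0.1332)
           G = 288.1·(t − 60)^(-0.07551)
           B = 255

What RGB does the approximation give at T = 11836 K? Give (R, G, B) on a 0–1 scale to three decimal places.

t = 11836/100 = 118.36; the t > 66 branch applies.
R = 329.7·(118.36 − 60)^(-0.1332) = 329.7·58.36^(-0.1332) = 329.7·0.58177 = 191.811.
G = 288.1·(118.36 − 60)^(-0.07551) = 288.1·58.36^(-0.07551) = 288.1·0.73560 = 211.926.
B = 255 by definition for t > 66.
Dividing each by 255: (0.7522, 0.8311, 1.0000) → (0.752, 0.831, 1.000).

(0.752, 0.831, 1.000)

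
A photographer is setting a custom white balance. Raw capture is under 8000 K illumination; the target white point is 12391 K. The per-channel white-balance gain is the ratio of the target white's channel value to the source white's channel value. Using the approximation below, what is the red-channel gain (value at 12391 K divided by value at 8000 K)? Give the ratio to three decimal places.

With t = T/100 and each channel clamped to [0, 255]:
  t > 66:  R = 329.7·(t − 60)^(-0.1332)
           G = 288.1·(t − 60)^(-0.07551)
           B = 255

0.857

At 8000 K (t = 80):
  R = 329.7·(80 − 60)^(-0.1332) = 329.7·20^(-0.1332) = 329.7·0.67097 = 221.219.
At 12391 K (t = 123.91):
  R = 329.7·(123.91 − 60)^(-0.1332) = 329.7·63.91^(-0.1332) = 329.7·0.57478 = 189.503.
Gain = 189.503 / 221.219 = 0.8566 → 0.857.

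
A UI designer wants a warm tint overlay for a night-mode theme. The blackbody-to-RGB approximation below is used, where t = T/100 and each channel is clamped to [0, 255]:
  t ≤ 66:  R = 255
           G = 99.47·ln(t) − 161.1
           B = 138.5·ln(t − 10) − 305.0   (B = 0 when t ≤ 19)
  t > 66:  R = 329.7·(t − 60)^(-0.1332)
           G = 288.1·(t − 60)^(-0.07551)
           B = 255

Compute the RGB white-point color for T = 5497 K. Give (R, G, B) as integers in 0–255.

(255, 237, 222)

t = 5497/100 = 54.97; the t ≤ 66 branch applies.
R = 255 by definition for t ≤ 66.
G = 99.47·ln 54.97 − 161.1 = 99.47·4.0068 − 161.1 = 237.455.
B = 138.5·ln(54.97 − 10) − 305.0 = 138.5·ln 44.97 − 305.0 = 138.5·3.8060 − 305.0 = 222.130.
Rounded: (255, 237, 222).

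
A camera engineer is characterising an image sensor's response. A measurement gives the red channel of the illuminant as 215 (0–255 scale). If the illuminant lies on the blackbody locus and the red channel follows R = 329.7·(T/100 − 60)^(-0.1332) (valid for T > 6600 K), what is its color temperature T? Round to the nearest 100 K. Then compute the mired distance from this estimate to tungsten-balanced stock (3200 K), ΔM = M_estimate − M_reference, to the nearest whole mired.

-195 mireds

(t − 60)^(-0.1332) = 215/329.7 = 0.65211.
t − 60 = 0.65211^(1/-0.1332) = 0.65211^(-7.508) = 24.774, so t = 84.774.
T = 100·t = 8477 K → 8500 K to the nearest 100 K.
M_estimate = 10⁶/8500 = 117.65; M_reference = 10⁶/3200 = 312.50.
ΔM = 117.65 − 312.50 = -194.85 → -195 mireds.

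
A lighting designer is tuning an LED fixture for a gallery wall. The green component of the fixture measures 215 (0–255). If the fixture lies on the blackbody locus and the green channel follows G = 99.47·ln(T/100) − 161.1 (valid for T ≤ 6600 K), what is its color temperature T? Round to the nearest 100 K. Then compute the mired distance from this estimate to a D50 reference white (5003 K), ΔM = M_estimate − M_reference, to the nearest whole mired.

ln t = (215 + 161.1) / 99.47 = 3.7810.
t = e^3.7810 = 43.862.
T = 100·t = 4386 K → 4400 K to the nearest 100 K.
M_estimate = 10⁶/4400 = 227.27; M_reference = 10⁶/5003 = 199.88.
ΔM = 227.27 − 199.88 = 27.39 → +27 mireds.

+27 mireds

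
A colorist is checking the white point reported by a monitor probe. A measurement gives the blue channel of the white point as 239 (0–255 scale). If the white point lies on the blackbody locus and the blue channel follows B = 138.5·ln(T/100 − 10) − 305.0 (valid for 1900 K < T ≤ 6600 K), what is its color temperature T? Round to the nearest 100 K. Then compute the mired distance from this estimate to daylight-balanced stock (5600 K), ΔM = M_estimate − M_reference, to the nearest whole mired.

ln(t − 10) = (239 + 305.0) / 138.5 = 3.9278.
t − 10 = e^3.9278 = 50.795, so t = 60.795.
T = 100·t = 6079 K → 6100 K to the nearest 100 K.
M_estimate = 10⁶/6100 = 163.93; M_reference = 10⁶/5600 = 178.57.
ΔM = 163.93 − 178.57 = -14.64 → -15 mireds.

-15 mireds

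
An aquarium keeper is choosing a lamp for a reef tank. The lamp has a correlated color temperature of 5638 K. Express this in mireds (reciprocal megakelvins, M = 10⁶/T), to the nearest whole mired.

M = 10⁶ / 5638 = 177.368 → 177 mireds.

177 mireds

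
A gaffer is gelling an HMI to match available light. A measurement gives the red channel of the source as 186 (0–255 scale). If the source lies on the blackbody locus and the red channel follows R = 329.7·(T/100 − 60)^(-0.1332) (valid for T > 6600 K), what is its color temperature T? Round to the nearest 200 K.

(t − 60)^(-0.1332) = 186/329.7 = 0.56415.
t − 60 = 0.56415^(1/-0.1332) = 0.56415^(-7.508) = 73.521, so t = 133.521.
T = 100·t = 13352 K → 13400 K to the nearest 200 K.

13400 K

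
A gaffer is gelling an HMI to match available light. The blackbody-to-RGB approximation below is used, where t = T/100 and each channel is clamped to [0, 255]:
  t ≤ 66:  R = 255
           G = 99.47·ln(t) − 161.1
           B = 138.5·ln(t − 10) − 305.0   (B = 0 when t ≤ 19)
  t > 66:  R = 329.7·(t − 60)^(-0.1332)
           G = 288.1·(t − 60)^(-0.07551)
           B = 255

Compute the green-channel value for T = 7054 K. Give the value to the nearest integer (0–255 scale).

t = 7054/100 = 70.54; the t > 66 branch applies.
G = 288.1·(70.54 − 60)^(-0.07551) = 288.1·10.54^(-0.07551) = 288.1·0.83708 = 241.162.
Rounded: 241.

241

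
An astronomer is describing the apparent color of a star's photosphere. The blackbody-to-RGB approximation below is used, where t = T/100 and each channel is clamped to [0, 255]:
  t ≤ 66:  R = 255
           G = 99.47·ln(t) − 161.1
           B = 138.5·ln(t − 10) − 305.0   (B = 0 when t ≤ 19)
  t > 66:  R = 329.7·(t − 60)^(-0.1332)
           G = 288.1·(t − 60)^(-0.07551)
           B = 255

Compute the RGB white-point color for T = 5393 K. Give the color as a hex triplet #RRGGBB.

#FFECDB

t = 5393/100 = 53.93; the t ≤ 66 branch applies.
R = 255 by definition for t ≤ 66.
G = 99.47·ln 53.93 − 161.1 = 99.47·3.9877 − 161.1 = 235.555.
B = 138.5·ln(53.93 − 10) − 305.0 = 138.5·ln 43.93 − 305.0 = 138.5·3.7826 − 305.0 = 218.890.
Rounded: (255, 236, 219).
In hex: #FFECDB.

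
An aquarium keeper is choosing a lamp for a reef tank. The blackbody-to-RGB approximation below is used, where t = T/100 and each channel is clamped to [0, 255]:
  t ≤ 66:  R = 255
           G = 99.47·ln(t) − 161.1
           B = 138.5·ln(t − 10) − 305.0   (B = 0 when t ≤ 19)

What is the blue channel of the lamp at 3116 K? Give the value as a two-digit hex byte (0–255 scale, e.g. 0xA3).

0x76

t = 3116/100 = 31.16; the t ≤ 66 branch applies.
B = 138.5·ln(31.16 − 10) − 305.0 = 138.5·ln 21.16 − 305.0 = 138.5·3.0521 − 305.0 = 117.718.
Rounded: 118; in hex, 0x76.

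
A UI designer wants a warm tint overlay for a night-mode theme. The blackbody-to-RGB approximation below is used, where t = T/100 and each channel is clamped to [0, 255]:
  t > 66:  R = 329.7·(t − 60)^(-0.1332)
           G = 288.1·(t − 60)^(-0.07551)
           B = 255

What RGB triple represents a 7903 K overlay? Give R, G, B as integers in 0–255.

t = 7903/100 = 79.03; the t > 66 branch applies.
R = 329.7·(79.03 − 60)^(-0.1332) = 329.7·19.03^(-0.1332) = 329.7·0.67543 = 222.688.
G = 288.1·(79.03 − 60)^(-0.07551) = 288.1·19.03^(-0.07551) = 288.1·0.80055 = 230.639.
B = 255 by definition for t > 66.
Rounded: (223, 231, 255).

R=223, G=231, B=255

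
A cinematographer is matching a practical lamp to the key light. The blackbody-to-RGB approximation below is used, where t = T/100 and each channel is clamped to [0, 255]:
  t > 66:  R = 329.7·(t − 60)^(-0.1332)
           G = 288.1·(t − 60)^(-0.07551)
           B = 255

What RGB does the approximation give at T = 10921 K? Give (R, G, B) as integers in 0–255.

(196, 215, 255)

t = 10921/100 = 109.21; the t > 66 branch applies.
R = 329.7·(109.21 − 60)^(-0.1332) = 329.7·49.21^(-0.1332) = 329.7·0.59514 = 196.217.
G = 288.1·(109.21 − 60)^(-0.07551) = 288.1·49.21^(-0.07551) = 288.1·0.74513 = 214.672.
B = 255 by definition for t > 66.
Rounded: (196, 215, 255).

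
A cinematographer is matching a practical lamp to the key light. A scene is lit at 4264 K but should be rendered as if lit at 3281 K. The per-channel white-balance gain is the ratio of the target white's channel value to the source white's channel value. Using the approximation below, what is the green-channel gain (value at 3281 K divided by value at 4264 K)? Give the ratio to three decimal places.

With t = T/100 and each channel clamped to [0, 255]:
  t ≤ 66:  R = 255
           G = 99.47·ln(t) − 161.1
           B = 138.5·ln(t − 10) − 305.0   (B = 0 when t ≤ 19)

0.877

At 4264 K (t = 42.64):
  G = 99.47·ln 42.64 − 161.1 = 99.47·3.7528 − 161.1 = 212.190.
At 3281 K (t = 32.81):
  G = 99.47·ln 32.81 − 161.1 = 99.47·3.4907 − 161.1 = 186.123.
Gain = 186.123 / 212.190 = 0.8772 → 0.877.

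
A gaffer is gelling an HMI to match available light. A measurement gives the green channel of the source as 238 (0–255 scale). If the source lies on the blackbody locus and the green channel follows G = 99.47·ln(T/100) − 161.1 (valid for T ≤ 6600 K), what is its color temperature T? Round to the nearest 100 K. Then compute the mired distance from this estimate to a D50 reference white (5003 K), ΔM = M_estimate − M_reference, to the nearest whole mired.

ln t = (238 + 161.1) / 99.47 = 4.0123.
t = e^4.0123 = 55.272.
T = 100·t = 5527 K → 5500 K to the nearest 100 K.
M_estimate = 10⁶/5500 = 181.82; M_reference = 10⁶/5003 = 199.88.
ΔM = 181.82 − 199.88 = -18.06 → -18 mireds.

-18 mireds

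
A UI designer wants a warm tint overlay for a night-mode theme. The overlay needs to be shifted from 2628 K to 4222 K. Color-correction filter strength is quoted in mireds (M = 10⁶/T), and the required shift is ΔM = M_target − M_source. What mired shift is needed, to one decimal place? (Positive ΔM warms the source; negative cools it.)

M_source = 10⁶/2628 = 380.518; M_target = 10⁶/4222 = 236.855.
ΔM = 236.855 − 380.518 = -143.663 → -143.7 mireds, a cooling shift.

-143.7 mireds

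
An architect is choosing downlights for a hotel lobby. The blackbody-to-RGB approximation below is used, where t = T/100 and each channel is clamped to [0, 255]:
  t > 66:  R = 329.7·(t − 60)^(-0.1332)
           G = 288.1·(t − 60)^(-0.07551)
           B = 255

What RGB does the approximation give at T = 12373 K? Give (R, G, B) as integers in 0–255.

(190, 211, 255)

t = 12373/100 = 123.73; the t > 66 branch applies.
R = 329.7·(123.73 − 60)^(-0.1332) = 329.7·63.73^(-0.1332) = 329.7·0.57499 = 189.575.
G = 288.1·(123.73 − 60)^(-0.07551) = 288.1·63.73^(-0.07551) = 288.1·0.73073 = 210.522.
B = 255 by definition for t > 66.
Rounded: (190, 211, 255).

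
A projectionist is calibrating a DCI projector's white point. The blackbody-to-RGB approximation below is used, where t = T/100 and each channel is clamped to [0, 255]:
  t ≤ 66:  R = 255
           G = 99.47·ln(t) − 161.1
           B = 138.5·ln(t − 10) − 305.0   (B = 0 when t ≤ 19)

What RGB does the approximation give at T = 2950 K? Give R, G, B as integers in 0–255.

t = 2950/100 = 29.5; the t ≤ 66 branch applies.
R = 255 by definition for t ≤ 66.
G = 99.47·ln 29.5 − 161.1 = 99.47·3.3844 − 161.1 = 175.545.
B = 138.5·ln(29.5 − 10) − 305.0 = 138.5·ln 19.5 − 305.0 = 138.5·2.9704 − 305.0 = 106.402.
Rounded: (255, 176, 106).

R=255, G=176, B=106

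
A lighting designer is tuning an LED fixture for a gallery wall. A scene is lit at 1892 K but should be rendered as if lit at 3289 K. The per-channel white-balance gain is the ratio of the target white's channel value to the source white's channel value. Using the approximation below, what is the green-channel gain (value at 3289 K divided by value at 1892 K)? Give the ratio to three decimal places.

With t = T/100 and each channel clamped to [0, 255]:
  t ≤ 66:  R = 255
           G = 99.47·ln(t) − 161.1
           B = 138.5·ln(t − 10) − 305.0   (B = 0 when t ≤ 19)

At 1892 K (t = 18.92):
  G = 99.47·ln 18.92 − 161.1 = 99.47·2.9402 − 161.1 = 131.364.
At 3289 K (t = 32.89):
  G = 99.47·ln 32.89 − 161.1 = 99.47·3.4932 − 161.1 = 186.365.
Gain = 186.365 / 131.364 = 1.4187 → 1.419.

1.419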